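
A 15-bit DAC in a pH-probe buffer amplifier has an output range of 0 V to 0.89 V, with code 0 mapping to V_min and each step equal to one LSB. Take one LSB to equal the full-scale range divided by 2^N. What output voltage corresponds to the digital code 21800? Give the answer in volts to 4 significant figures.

0.5921 V

Range is 0.89 V. LSB = 0.89 V / 2^15.
V_out = V_min + code × LSB = 0 V + 21800 × 0.89 V / 32768
      = 0 + 0.592102 = 0.592102 V.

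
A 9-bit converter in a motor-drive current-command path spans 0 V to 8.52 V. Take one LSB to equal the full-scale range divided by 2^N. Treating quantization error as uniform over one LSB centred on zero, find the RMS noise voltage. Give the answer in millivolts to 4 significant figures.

V_FS = 8.52 V.
LSB = 8.52 V ÷ 2^9 = 8.52/512 V = 16.6406 mV.
RMS of a uniform error over width LSB is LSB/√12 = 4.804 mV.

4.804 mV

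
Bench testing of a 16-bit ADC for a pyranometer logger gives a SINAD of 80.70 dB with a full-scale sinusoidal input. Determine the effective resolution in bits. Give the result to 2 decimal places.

13.11 bits

ENOB = (80.70 − 1.76)/6.02 = 13.1130 bits.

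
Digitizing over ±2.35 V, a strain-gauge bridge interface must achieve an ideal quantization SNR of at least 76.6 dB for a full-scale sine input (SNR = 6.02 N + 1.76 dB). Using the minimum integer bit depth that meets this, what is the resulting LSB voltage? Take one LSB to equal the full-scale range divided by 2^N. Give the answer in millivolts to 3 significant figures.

Span: 2.35 V − (-2.35 V) = 4.7 V.
Required N = ⌈(76.6 − 1.76)/6.02⌉ = ⌈12.432⌉ = 13.
Step size = 4.7/8192 V = 0.574 mV.

0.574 mV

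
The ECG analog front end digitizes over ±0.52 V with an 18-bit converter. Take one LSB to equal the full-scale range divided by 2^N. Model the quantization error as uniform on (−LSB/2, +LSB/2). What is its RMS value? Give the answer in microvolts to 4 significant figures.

Span: 0.52 V − (-0.52 V) = 1.04 V.
One LSB is 1.04 V / 262144 = 3.96729 µV.
V_rms = LSB/√12 = 3.96729 µV / √12 = 1.145 µV.

1.145 µV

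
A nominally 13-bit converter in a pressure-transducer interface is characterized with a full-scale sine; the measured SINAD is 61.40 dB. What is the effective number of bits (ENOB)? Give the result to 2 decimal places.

9.91 bits

Inverting SNR = 6.02 N + 1.76: N_eff = (61.40 − 1.76)/6.02 = 9.9070.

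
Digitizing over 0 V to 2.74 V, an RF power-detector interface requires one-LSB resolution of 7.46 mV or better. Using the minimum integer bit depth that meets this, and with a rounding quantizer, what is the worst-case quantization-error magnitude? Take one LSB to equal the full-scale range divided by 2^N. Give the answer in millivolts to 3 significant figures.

2.68 mV

V_FS = 2.74 V.
Levels needed ≥ 2.74/7.46 mV = 367.3. 2^9 = 512 suffices, so N_min = 9.
One LSB is 2.74 V / 512 = 5.3516 mV.
|e|_max = LSB/2 = 2.68 mV.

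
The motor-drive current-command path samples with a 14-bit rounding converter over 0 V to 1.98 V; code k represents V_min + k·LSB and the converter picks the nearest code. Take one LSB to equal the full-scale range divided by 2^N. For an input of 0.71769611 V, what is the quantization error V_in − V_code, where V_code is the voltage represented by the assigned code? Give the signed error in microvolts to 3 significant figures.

−29.7 µV

V_FS = 1.98 V. LSB = 1.98 V / 2^14 ≈ 120.8 µV.
Position in LSBs: (0.71769611 − (0)) × 16384/1.98 = 5938.7541; rounding gives k = 5939.
V_code = V_min + k × range/2^14 = 0 + 5939 × 1.98/16384 = 0.71772583008 V.
V_in − V_code = 0.71769611 − (0.71772583008) = −29.7 µV.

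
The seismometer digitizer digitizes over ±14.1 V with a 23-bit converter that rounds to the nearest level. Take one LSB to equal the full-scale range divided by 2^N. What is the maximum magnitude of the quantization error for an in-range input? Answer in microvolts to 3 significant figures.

1.68 µV

The full-scale span is 14.1 − (-14.1) = 28.2 V.
One LSB is 28.2 V / 8388608 = 3.3617 µV.
|e|_max = LSB/2 = 1.68 µV.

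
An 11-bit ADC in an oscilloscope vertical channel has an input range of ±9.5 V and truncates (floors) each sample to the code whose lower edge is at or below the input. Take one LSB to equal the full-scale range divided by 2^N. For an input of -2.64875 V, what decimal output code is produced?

Full-scale range = 9.5 V − (-9.5 V) = 19 V. LSB = 19 V / 2^11 ≈ 9.277 mV.
code = ⌊(V_in − V_min)/LSB⌋ = ⌊(V_in − V_min) × 2^11 / range⌋
     = ⌊(-2.64875 − (-9.5)) × 2048 / 19⌋ = ⌊6.85125 × 2048/19⌋
     = ⌊738.493⌋ = 738.

738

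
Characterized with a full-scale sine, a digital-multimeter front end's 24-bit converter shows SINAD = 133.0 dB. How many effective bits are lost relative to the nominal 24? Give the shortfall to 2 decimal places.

N_eff = (133.0 − 1.76)/6.02 = 21.8007 bits.
24 − 21.8007 = 2.20 bits below nominal.

2.20 bits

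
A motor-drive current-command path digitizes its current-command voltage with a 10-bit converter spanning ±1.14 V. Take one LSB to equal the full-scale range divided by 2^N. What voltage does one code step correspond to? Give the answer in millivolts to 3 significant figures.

The full-scale span is 1.14 − (-1.14) = 2.28 V.
2^10 = 1024 levels.
LSB = 2.28 V ÷ 2^10 = 2.28/1024 V = 2.23 mV.

2.23 mV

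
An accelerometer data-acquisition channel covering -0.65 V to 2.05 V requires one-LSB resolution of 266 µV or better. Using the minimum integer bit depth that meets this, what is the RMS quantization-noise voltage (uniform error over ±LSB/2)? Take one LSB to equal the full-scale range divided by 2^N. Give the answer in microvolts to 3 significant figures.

Range = 2.05 − (-0.65) = 2.7 V.
Required number of levels: 2.7/266 µV = 10150; smallest N with 2^N ≥ that is 14.
LSB = 2.7 V ÷ 2^14 = 2.7/16384 V = 164.79 µV.
V_rms = LSB/√12 = 47.6 µV.

47.6 µV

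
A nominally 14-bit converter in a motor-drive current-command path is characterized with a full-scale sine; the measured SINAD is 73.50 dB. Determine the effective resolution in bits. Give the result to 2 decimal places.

11.92 bits

Inverting SNR = 6.02 N + 1.76: N_eff = (73.50 − 1.76)/6.02 = 11.9169.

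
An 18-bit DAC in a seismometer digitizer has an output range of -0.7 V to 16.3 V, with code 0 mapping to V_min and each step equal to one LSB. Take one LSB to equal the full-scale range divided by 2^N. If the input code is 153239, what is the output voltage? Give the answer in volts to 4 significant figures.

9.238 V

Span: 16.3 V − (-0.7 V) = 17 V. LSB = 17 V / 2^18.
V_out = -0.7 + 153239 × (17/262144) V
      = -0.7 V + 9.93753 V = 9.23753 V.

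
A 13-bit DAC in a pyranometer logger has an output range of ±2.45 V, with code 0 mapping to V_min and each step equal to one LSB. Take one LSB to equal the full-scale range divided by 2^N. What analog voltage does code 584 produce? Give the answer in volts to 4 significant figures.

-2.101 V

Span: 2.45 V − (-2.45 V) = 4.9 V. LSB = 4.9 V / 2^13.
V_out = -2.45 + 584 × (4.9/8192) V
      = -2.45 V + 0.349316 V = -2.10068 V.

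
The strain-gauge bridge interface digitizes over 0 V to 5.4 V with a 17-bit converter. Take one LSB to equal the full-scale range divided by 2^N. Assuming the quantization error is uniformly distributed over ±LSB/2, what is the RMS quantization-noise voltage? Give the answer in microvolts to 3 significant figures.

Range is 5.4 V.
Step size = 5.4/131072 V = 41.199 µV.
RMS of a uniform error over width LSB is LSB/√12 = 11.9 µV.

11.9 µV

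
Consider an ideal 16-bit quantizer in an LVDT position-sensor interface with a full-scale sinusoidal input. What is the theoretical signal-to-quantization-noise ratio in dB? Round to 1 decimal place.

98.1 dB

For an ideal N-bit converter with full-scale sine input, SNR = 6.02 N + 1.76 dB. SNR = 6.02 × 16 + 1.76 = 96.32 + 1.76 = 98.08 dB.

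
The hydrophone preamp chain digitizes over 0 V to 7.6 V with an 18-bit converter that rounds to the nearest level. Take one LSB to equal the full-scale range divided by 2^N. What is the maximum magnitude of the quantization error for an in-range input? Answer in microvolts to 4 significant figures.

14.50 µV

Range is 7.6 V.
One LSB is 7.6 V / 262144 = 28.9917 µV.
A rounding quantizer has |error| ≤ LSB/2 = 14.50 µV.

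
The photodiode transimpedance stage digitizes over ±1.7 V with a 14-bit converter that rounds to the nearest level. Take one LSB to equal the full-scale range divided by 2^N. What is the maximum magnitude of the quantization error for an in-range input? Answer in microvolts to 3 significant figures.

Range = 1.7 − (-1.7) = 3.4 V.
One LSB is 3.4 V / 16384 = 207.52 µV.
Worst-case error for round-to-nearest is half an LSB: 104 µV.

104 µV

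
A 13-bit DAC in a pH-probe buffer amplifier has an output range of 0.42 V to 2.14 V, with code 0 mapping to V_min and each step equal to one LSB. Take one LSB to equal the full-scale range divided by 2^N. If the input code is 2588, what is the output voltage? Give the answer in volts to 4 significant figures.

Span: 2.14 V − (0.42 V) = 1.72 V. LSB = 1.72 V / 2^13.
Output = V_min + (2588/8192) × range = 0.42 + 0.315918 × 1.72 V
      = 0.42 V + 0.543379 V = 0.963379 V.

0.9634 V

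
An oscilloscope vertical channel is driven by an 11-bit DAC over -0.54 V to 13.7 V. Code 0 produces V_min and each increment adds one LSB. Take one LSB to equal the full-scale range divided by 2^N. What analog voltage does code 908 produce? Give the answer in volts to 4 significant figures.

Span: 13.7 V − (-0.54 V) = 14.24 V. LSB = 14.24 V / 2^11.
Output = V_min + (908/2048) × range = -0.54 + 0.443359 × 14.24 V
      = -0.54 + 6.31344 = 5.77344 V.

5.773 V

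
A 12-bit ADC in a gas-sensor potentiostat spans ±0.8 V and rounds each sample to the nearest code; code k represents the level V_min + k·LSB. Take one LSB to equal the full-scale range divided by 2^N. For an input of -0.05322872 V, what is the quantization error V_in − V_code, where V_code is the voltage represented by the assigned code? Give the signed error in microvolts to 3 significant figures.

Range = 0.8 − (-0.8) = 1.6 V. LSB = 1.6 V / 2^12 ≈ 390.6 µV.
Position in LSBs: (-0.05322872 − (-0.8)) × 4096/1.6 = 1911.7345; rounding gives k = 1912.
V_code = -0.8 + (1912/4096) × 1.6 = -0.05312500000 V.
Error = V_in − V_code = -0.05322872 − (-0.05312500000) = −104 µV.

−104 µV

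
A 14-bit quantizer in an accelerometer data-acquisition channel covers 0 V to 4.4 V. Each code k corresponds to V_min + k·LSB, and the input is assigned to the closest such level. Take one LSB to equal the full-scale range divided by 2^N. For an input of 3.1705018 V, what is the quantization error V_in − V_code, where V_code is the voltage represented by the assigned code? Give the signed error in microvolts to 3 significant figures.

−54.8 µV

Full-scale range = 4.4 V. LSB = 4.4 V / 2^14 ≈ 268.6 µV.
(3.1705018 − (0)) / LSB = 3.1705018 × 16384/4.4 = 11805.7958. Nearest integer: k = 11806.
Reconstructed level: 0 + 11806 × 4.4/16384 V = 3.1705566406 V.
V_in − V_code = 3.1705018 − (3.1705566406) = −54.8 µV.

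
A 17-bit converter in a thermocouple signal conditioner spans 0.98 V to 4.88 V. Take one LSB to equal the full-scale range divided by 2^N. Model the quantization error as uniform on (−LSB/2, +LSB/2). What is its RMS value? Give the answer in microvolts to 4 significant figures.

8.589 µV

Span: 4.88 V − (0.98 V) = 3.9 V.
Step size = 3.9/131072 V = 29.7546 µV.
σ_q = LSB/√12 = 29.7546 µV/3.4641 = 8.589 µV.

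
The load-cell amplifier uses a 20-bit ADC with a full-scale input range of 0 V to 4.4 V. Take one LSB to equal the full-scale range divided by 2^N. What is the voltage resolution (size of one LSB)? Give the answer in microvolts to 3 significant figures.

Span = 4.4 V.
There are 2^20 = 1048576 steps.
LSB = 4.4 V / 2^20 = 4.20 µV.

4.20 µV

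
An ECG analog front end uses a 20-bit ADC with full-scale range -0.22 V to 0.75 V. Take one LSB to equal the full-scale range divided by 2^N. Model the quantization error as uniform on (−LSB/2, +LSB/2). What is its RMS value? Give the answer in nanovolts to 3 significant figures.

Range = 0.75 − (-0.22) = 0.97 V.
LSB = 0.97 V ÷ 2^20 = 0.97/1048576 V = 0.92506 µV.
For a uniform distribution on [−LSB/2, +LSB/2], V_rms = LSB/√12 = 0.92506 µV/3.4641 = 267 nV.

267 nV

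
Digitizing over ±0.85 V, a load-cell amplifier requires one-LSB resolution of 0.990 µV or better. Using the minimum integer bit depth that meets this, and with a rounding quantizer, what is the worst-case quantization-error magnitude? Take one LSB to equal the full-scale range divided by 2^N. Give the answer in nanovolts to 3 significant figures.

405 nV

Span: 0.85 V − (-0.85 V) = 1.7 V.
1.7 V / 0.990 µV = 1.717e6. Since 2^20 = 1048576 and 2^21 = 2097152, N = 21.
LSB = 1.7 V ÷ 2^21 = 1.7/2097152 V = 0.81062 µV.
|e|_max = LSB/2 = 405 nV.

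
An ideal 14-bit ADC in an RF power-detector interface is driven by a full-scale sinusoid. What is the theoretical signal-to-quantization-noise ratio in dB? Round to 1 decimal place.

For an ideal N-bit converter with full-scale sine input, SNR = 6.02 N + 1.76 dB. SNR = 6.02 × 14 + 1.76 = 84.28 + 1.76 = 86.04 dB.

86.0 dB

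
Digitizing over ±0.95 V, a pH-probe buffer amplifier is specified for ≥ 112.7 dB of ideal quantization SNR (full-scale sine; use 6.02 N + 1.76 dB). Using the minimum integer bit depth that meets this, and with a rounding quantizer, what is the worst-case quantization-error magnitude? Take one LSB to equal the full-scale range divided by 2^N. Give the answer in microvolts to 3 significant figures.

1.81 µV

Range = 0.95 − (-0.95) = 1.9 V.
Solving 6.02 N ≥ 112.7 − 1.76: N ≥ 18.429. Round up → N = 19.
One LSB is 1.9 V / 524288 = 3.6240 µV.
|e|_max = LSB/2 = 1.81 µV.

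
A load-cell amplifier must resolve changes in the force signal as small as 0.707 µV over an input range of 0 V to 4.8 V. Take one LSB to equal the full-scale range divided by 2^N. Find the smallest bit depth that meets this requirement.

23 bits

Full-scale range = 4.8 V.
Need 2^N ≥ 4.8 V / 0.707 µV = 6.789e6 → N_min = 23.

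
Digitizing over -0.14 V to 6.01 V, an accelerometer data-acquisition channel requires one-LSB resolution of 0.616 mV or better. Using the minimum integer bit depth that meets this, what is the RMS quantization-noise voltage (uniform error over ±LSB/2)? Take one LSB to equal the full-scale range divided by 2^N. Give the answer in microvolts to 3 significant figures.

Range = 6.01 − (-0.14) = 6.15 V.
Need 2^N ≥ 6.15 V / 0.616 mV = 9984 → N_min = 14.
LSB = 6.15 V / 2^14 = 375.37 µV.
V_rms = LSB/√12 = 108 µV.

108 µV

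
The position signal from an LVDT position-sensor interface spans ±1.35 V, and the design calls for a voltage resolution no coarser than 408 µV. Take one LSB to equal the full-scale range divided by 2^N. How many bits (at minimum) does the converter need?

Range = 1.35 − (-1.35) = 2.7 V.
Need 2^N ≥ 2.7 V / 408 µV = 6618 → N_min = 13.

13 bits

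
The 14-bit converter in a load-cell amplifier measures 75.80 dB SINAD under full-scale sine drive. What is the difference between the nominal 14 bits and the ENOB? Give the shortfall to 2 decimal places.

1.70 bits

Effective bits = (75.80 − 1.76)/6.02 = 12.2990.
Shortfall = 14 − 12.2990 = 1.7010 bits.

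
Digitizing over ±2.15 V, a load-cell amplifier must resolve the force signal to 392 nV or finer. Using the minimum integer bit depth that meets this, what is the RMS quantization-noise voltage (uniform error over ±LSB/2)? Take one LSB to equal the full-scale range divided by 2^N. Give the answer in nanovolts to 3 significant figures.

Full-scale range = 2.15 V − (-2.15 V) = 4.3 V.
Need 2^N ≥ 4.3 V / 392 nV = 1.097e7 → N_min = 24.
One LSB is 4.3 V / 16777216 = 256.30 nV.
V_rms = LSB/√12 = 74.0 nV.

74.0 nV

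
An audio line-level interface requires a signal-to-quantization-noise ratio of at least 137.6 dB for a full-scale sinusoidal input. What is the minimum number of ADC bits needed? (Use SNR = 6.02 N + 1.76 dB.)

N ≥ (137.6 − 1.76)/6.02 = 22.565 → N_min = 23.

23 bits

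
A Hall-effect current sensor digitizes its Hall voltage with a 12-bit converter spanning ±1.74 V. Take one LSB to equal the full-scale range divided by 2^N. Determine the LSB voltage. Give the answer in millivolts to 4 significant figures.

Full-scale range = 1.74 V − (-1.74 V) = 3.48 V.
Number of codes = 2^12 = 4096.
Step size = 3.48/4096 V = 0.8496 mV.

0.8496 mV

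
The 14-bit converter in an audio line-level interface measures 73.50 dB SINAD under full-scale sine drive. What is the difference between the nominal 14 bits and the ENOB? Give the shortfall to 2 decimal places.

2.08 bits

N_eff = (73.50 − 1.76)/6.02 = 11.9169 bits.
Shortfall = 14 − 11.9169 = 2.0831 bits.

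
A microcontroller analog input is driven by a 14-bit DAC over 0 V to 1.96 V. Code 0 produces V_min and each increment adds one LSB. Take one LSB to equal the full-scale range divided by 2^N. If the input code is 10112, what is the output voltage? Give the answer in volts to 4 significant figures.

Span = 1.96 V. LSB = 1.96 V / 2^14.
V_out = V_min + code × LSB = 0 V + 10112 × 1.96 V / 16384
      = 0 V + 1.20969 V = 1.20969 V.

1.210 V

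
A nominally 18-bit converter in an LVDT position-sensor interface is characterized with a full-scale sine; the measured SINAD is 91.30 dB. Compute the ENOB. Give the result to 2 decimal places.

ENOB = (91.30 − 1.76)/6.02 = 14.8738 bits.

14.87 bits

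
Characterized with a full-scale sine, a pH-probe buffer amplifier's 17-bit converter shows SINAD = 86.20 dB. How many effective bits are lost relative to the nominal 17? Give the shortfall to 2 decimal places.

2.97 bits

ENOB = (SINAD − 1.76)/6.02 = (86.20 − 1.76)/6.02 = 14.0266 bits.
Shortfall = 17 − 14.0266 = 2.9734 bits.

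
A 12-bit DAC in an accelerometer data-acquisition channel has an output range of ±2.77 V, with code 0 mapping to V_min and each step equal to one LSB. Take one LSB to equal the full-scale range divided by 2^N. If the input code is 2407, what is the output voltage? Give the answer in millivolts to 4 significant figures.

485.6 mV

Full-scale range = 2.77 V − (-2.77 V) = 5.54 V. LSB = 5.54 V / 2^12.
V_out = -2.77 + 2407 × (5.54/4096) V
      = -2.77 + 3.25556 = 0.485562 V.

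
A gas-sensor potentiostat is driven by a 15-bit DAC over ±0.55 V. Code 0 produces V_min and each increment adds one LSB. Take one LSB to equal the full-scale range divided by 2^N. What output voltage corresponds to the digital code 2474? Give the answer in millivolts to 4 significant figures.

-466.9 mV

Span: 0.55 V − (-0.55 V) = 1.1 V. LSB = 1.1 V / 2^15.
V_out = -0.55 + 2474 × (1.1/32768) V
      = -0.55 + 0.0830505 = -0.466949 V.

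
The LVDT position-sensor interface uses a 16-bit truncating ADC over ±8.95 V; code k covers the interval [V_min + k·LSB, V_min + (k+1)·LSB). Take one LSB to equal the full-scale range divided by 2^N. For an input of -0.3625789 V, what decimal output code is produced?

Range = 8.95 − (-8.95) = 17.9 V. LSB = 17.9 V / 2^16 ≈ 273.1 µV.
(V_in − V_min) × 2^16/range = (-0.3625789 − (-8.95)) × 65536/17.9 = 31440.516.
Floor → code = 31440.

31440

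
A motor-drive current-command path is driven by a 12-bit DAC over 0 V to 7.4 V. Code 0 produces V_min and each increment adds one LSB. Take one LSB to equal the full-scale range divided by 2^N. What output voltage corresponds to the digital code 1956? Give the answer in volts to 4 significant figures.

3.534 V

Span = 7.4 V. LSB = 7.4 V / 2^12.
Output = V_min + (1956/4096) × range = 0 + 0.477539 × 7.4 V
      = 0 + 3.53379 = 3.53379 V.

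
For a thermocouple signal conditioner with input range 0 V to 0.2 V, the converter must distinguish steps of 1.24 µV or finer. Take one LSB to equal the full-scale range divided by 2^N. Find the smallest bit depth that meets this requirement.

18 bits

Range is 0.2 V.
Required number of levels: 0.2/1.24 µV = 161290; smallest N with 2^N ≥ that is 18.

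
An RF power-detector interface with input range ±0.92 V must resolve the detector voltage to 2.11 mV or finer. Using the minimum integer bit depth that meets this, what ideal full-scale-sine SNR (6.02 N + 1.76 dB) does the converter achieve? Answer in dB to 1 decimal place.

Range = 0.92 − (-0.92) = 1.84 V.
Need 2^N ≥ 1.84 V / 2.11 mV = 872.0 → N_min = 10.
Ideal SNR at N = 10: 6.02·10 + 1.76 = 62.0 dB.

62.0 dB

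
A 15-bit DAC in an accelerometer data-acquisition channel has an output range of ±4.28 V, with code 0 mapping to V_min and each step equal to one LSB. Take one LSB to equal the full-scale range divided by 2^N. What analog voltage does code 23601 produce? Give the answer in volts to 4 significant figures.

Full-scale range = 4.28 V − (-4.28 V) = 8.56 V. LSB = 8.56 V / 2^15.
Output = V_min + (23601/32768) × range = -4.28 + 0.720245 × 8.56 V
      = -4.28 V + 6.16530 V = 1.88530 V.

1.885 V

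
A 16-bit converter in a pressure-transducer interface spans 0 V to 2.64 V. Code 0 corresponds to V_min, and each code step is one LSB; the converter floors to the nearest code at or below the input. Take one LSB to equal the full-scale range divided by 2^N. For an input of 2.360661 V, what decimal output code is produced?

58601

V_FS = 2.64 V. LSB = 2.64 V / 2^16 ≈ 40.28 µV.
code = ⌊(V_in − V_min)/LSB⌋ = ⌊(V_in − V_min) × 2^16 / range⌋
     = ⌊(2.360661 − (0)) × 65536 / 2.64⌋ = ⌊2.360661 × 65536/2.64⌋
     = ⌊58601.621⌋ = 58601.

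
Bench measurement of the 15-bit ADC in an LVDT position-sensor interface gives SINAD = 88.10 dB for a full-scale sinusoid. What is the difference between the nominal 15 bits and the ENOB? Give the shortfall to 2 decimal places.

Effective bits = (88.10 − 1.76)/6.02 = 14.3422.
Lost resolution: 15 − 14.3422 = 0.6578 bits.

0.66 bits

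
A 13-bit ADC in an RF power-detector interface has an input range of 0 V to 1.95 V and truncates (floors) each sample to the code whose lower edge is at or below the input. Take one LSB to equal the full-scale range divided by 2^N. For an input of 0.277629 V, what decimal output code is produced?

V_FS = 1.95 V. LSB = 1.95 V / 2^13 ≈ 238.0 µV.
code = ⌊(V_in − V_min)/LSB⌋ = ⌊(V_in − V_min) × 2^13 / range⌋
     = ⌊(0.277629 − (0)) × 8192 / 1.95⌋ = ⌊0.277629 × 8192/1.95⌋
     = ⌊1166.327⌋ = 1166.

1166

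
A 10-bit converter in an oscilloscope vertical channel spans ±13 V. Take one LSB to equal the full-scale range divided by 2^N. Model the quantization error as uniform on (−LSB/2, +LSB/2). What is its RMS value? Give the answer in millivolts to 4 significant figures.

7.330 mV

Full-scale range = 13 V − (-13 V) = 26 V.
One LSB is 26 V / 1024 = 25.3906 mV.
RMS of a uniform error over width LSB is LSB/√12 = 7.330 mV.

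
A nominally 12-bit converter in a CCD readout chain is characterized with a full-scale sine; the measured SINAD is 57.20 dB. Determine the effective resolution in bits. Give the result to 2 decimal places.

9.21 bits

ENOB = (57.20 − 1.76)/6.02 = 9.2093 bits.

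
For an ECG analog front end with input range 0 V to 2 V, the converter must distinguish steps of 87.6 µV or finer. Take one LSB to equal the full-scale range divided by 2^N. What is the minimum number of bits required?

15 bits

Full-scale range = 2 V.
Need 2^N ≥ 2 V / 87.6 µV = 22830 → N_min = 15.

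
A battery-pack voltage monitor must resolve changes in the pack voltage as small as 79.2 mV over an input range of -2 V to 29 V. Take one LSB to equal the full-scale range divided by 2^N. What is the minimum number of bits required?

9 bits

The full-scale span is 29 − (-2) = 31 V.
31 V / 79.2 mV = 391.4. Since 2^8 = 256 and 2^9 = 512, N = 9.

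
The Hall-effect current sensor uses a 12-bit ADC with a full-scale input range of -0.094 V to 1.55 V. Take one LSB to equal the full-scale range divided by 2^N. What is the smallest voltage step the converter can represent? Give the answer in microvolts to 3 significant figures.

Range = 1.55 − (-0.094) = 1.644 V.
There are 2^12 = 4096 steps.
One LSB is 1.644 V / 4096 = 401 µV.

401 µV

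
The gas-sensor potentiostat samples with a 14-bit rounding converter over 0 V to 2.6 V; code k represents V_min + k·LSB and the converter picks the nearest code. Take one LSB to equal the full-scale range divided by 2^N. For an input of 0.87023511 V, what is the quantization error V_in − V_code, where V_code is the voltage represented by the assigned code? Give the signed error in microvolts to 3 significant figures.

−28.6 µV

Span = 2.6 V. LSB = 2.6 V / 2^14 ≈ 158.7 µV.
(0.87023511 − (0)) / LSB = 0.87023511 × 16384/2.6 = 5483.8200. Nearest integer: k = 5484.
V_code = 0 + (5484/16384) × 2.6 = 0.87026367188 V.
e = 0.87023511 − (0.87026367188) = −28.6 µV.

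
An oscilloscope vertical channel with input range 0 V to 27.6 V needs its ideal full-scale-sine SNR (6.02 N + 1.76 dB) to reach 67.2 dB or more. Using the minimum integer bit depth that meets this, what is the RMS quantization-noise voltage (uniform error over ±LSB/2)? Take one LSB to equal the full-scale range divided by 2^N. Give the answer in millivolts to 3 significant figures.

Span = 27.6 V.
Solving 6.02 N ≥ 67.2 − 1.76: N ≥ 10.870. Round up → N = 11.
One LSB is 27.6 V / 2048 = 13.477 mV.
V_rms = LSB/√12 = 3.89 mV.

3.89 mV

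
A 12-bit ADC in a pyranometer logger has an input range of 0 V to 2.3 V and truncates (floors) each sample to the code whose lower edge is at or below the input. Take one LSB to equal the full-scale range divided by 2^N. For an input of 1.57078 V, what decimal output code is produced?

V_FS = 2.3 V. LSB = 2.3 V / 2^12 ≈ 0.5615 mV.
code = ⌊(V_in − V_min)/LSB⌋ = ⌊(V_in − V_min) × 2^12 / range⌋
     = ⌊(1.57078 − (0)) × 4096 / 2.3⌋ = ⌊1.57078 × 4096/2.3⌋
     = ⌊2797.354⌋ = 2797.

2797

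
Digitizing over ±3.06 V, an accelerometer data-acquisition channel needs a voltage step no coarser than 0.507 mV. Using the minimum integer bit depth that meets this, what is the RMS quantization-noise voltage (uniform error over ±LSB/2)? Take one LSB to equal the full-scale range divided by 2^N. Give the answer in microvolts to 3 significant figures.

Span: 3.06 V − (-3.06 V) = 6.12 V.
6.12 V / 0.507 mV = 12070. Since 2^13 = 8192 and 2^14 = 16384, N = 14.
LSB = 6.12 V ÷ 2^14 = 6.12/16384 V = 373.54 µV.
RMS noise = LSB/√12 = 108 µV.

108 µV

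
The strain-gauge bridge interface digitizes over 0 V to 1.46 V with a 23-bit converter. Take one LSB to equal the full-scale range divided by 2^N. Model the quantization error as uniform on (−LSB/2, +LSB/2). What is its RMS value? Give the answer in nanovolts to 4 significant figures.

50.24 nV

Span = 1.46 V.
LSB = 1.46 V / 2^23 = 174.046 nV.
V_rms = LSB/√12 = 174.046 nV / √12 = 50.24 nV.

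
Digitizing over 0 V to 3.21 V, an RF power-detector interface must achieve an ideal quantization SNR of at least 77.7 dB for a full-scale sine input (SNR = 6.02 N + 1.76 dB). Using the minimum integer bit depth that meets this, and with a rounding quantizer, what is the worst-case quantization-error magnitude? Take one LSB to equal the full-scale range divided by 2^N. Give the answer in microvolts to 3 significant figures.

Span = 3.21 V.
6.02 N + 1.76 ≥ 77.7 gives N ≥ 12.615, so the minimum integer is 13.
One LSB is 3.21 V / 8192 = 391.85 µV.
Half an LSB is 196 µV.

196 µV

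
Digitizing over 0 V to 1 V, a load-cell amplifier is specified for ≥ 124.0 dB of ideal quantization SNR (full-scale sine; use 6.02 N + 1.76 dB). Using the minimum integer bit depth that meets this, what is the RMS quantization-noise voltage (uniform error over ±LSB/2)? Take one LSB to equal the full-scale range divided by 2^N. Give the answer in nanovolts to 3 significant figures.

138 nV

Range is 1 V.
6.02 N + 1.76 ≥ 124.0 gives N ≥ 20.306, so the minimum integer is 21.
One LSB is 1 V / 2097152 = 476.84 nV.
σ_q = LSB/√12 = 476.84 nV/3.4641 = 138 nV.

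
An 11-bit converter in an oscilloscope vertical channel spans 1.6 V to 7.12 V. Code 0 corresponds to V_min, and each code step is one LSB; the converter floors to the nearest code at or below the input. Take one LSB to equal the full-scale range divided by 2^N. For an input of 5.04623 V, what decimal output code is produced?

The full-scale span is 7.12 − (1.6) = 5.52 V. LSB = 5.52 V / 2^11 ≈ 2.695 mV.
code = ⌊(V_in − V_min)/LSB⌋ = ⌊(V_in − V_min) × 2^11 / range⌋
     = ⌊(5.04623 − (1.6)) × 2048 / 5.52⌋ = ⌊3.44623 × 2048/5.52⌋
     = ⌊1278.601⌋ = 1278.

1278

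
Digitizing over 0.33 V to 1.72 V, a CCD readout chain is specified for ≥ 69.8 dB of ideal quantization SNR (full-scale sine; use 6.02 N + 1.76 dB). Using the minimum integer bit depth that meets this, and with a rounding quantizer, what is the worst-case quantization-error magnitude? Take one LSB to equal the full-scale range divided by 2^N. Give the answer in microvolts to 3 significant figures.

170 µV

Full-scale range = 1.72 V − (0.33 V) = 1.39 V.
Required N = ⌈(69.8 − 1.76)/6.02⌉ = ⌈11.302⌉ = 12.
LSB = 1.39 V / 2^12 = 339.36 µV.
Max error for round-to-nearest is LSB/2 = 170 µV.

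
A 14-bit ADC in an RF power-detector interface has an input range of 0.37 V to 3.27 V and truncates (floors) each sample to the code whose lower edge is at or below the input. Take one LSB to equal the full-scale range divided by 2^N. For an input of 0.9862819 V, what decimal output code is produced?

Range = 3.27 − (0.37) = 2.9 V. LSB = 2.9 V / 2^14 ≈ 177.0 µV.
(V_in − V_min) × 2^14/range = (0.9862819 − (0.37)) × 16384/2.9 = 3481.780.
Floor → code = 3481.

3481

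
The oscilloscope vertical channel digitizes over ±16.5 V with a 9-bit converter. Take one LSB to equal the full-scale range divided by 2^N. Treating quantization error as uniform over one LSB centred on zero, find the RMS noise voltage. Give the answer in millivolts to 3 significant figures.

Full-scale range = 16.5 V − (-16.5 V) = 33 V.
LSB = 33 V ÷ 2^9 = 33/512 V = 64.453 mV.
For a uniform distribution on [−LSB/2, +LSB/2], V_rms = LSB/√12 = 64.453 mV/3.4641 = 18.6 mV.

18.6 mV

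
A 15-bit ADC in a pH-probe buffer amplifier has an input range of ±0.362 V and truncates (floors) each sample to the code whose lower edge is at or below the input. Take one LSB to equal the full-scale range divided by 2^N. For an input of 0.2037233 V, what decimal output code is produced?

25604

Span: 0.362 V − (-0.362 V) = 0.724 V. LSB = 0.724 V / 2^15 ≈ 22.09 µV.
V_in − V_min = 0.2037233 − (-0.362) = 0.5657233 V.
Divide by LSB: 0.5657233 × 32768/0.724 = 25604.4490.
Truncating gives code 25604.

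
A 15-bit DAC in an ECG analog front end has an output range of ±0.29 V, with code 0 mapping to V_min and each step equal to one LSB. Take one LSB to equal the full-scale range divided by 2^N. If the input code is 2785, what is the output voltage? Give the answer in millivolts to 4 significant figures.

-240.7 mV

Full-scale range = 0.29 V − (-0.29 V) = 0.58 V. LSB = 0.58 V / 2^15.
V_out = -0.29 + 2785 × (0.58/32768) V
      = -0.29 + 0.0492950 = -0.240705 V.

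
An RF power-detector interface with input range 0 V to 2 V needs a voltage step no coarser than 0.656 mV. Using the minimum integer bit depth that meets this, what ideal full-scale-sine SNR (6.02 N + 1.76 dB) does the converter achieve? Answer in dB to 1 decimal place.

Span = 2 V.
2 V / 0.656 mV = 3049. Since 2^11 = 2048 and 2^12 = 4096, N = 12.
6.02(12) + 1.76 = 74.00 dB.

74.0 dB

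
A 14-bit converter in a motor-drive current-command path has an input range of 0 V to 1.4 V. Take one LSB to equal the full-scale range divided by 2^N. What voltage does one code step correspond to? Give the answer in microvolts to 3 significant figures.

85.4 µV

Range is 1.4 V.
Number of codes = 2^14 = 16384.
LSB = 1.4 V ÷ 2^14 = 1.4/16384 V = 85.4 µV.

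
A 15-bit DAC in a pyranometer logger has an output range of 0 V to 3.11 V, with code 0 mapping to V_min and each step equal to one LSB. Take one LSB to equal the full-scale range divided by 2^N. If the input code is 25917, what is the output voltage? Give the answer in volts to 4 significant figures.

Range is 3.11 V. LSB = 3.11 V / 2^15.
V_out = V_min + code × LSB = 0 V + 25917 × 3.11 V / 32768
      = 0 V + 2.45977 V = 2.45977 V.

2.460 V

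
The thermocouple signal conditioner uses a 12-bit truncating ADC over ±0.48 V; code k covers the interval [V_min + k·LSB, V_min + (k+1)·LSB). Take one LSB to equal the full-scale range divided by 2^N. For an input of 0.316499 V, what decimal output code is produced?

Full-scale range = 0.48 V − (-0.48 V) = 0.96 V. LSB = 0.96 V / 2^12 ≈ 234.4 µV.
(V_in − V_min) × 2^12/range = (0.316499 − (-0.48)) × 4096/0.96 = 3398.396.
Floor → code = 3398.

3398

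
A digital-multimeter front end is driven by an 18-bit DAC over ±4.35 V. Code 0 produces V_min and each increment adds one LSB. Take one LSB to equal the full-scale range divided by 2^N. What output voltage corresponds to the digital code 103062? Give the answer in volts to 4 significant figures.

Full-scale range = 4.35 V − (-4.35 V) = 8.7 V. LSB = 8.7 V / 2^18.
V_out = -4.35 + 103062 × (8.7/262144) V
      = -4.35 + 3.42041 = -0.929592 V.

-0.9296 V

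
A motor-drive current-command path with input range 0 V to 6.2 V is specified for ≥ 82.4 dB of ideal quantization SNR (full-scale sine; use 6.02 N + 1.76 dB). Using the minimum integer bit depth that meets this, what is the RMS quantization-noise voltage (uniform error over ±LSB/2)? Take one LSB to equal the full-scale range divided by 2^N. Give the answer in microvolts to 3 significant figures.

109 µV

Full-scale range = 6.2 V.
N ≥ (82.4 − 1.76)/6.02 = 13.395 → N_min = 14.
Step size = 6.2/16384 V = 378.42 µV.
σ_q = LSB/√12 = 378.42 µV/3.4641 = 109 µV.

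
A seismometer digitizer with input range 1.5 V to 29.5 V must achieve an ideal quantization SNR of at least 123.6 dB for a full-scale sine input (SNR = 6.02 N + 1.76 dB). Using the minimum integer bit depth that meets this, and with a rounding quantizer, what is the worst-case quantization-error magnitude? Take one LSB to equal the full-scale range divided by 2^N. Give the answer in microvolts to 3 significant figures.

Full-scale range = 29.5 V − (1.5 V) = 28 V.
N ≥ (123.6 − 1.76)/6.02 = 20.239 → N_min = 21.
Step size = 28/2097152 V = 13.351 µV.
|e|_max = LSB/2 = 6.68 µV.

6.68 µV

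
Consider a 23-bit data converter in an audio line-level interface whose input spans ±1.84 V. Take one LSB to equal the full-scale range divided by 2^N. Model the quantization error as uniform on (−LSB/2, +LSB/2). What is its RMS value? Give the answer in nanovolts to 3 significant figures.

127 nV

Range = 1.84 − (-1.84) = 3.68 V.
LSB = 3.68 V ÷ 2^23 = 3.68/8388608 V = 438.69 nV.
V_rms = LSB/√12 = 438.69 nV / √12 = 127 nV.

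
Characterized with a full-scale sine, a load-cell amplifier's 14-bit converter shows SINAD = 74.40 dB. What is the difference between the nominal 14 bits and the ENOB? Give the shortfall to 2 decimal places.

Effective bits = (74.40 − 1.76)/6.02 = 12.0664.
14 − 12.0664 = 1.93 bits below nominal.

1.93 bits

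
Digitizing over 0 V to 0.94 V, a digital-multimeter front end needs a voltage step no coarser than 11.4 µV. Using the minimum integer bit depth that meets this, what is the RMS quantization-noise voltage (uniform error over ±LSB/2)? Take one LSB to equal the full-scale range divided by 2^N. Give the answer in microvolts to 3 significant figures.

2.07 µV

Full-scale range = 0.94 V.
Levels needed ≥ 0.94/11.4 µV = 82460. 2^17 = 131072 suffices, so N_min = 17.
LSB = 0.94 V / 2^17 = 7.1716 µV.
σ_q = LSB/√12 = 7.1716 µV/3.4641 = 2.07 µV.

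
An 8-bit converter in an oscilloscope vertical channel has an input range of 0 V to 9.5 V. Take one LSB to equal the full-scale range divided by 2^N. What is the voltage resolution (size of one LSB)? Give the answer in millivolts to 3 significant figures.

Full-scale range = 9.5 V.
Number of codes = 2^8 = 256.
Step size = 9.5/256 V = 37.1 mV.

37.1 mV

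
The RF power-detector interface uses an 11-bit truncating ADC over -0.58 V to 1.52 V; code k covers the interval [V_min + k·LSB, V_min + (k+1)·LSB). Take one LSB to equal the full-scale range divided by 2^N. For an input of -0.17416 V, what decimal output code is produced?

The full-scale span is 1.52 − (-0.58) = 2.1 V. LSB = 2.1 V / 2^11 ≈ 1.025 mV.
(V_in − V_min) × 2^11/range = (-0.17416 − (-0.58)) × 2048/2.1 = 395.791.
Floor → code = 395.

395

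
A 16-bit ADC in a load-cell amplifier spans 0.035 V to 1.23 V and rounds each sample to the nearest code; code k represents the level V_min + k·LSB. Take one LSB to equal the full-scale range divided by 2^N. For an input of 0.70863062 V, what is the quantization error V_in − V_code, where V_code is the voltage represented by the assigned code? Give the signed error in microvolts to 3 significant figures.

Full-scale range = 1.23 V − (0.035 V) = 1.195 V. LSB = 1.195 V / 2^16 ≈ 18.23 µV.
(V_in − V_min)/LSB = (0.70863062 − (0.035)) × 65536/1.195 = 36943.1434 → nearest code k = 36943.
V_code = V_min + k × range/2^16 = 0.035 + 36943 × 1.195/65536 = 0.70862800598 V.
Error = V_in − V_code = 0.70863062 − (0.70862800598) = +2.61 µV.

+2.61 µV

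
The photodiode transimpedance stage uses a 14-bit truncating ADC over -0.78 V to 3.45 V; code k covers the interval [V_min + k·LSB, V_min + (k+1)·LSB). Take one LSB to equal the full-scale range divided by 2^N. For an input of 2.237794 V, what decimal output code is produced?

Span: 3.45 V − (-0.78 V) = 4.23 V. LSB = 4.23 V / 2^14 ≈ 258.2 µV.
V_in − V_min = 2.237794 − (-0.78) = 3.017794 V.
Divide by LSB: 3.017794 × 16384/4.23 = 11688.7794.
Truncating gives code 11688.

11688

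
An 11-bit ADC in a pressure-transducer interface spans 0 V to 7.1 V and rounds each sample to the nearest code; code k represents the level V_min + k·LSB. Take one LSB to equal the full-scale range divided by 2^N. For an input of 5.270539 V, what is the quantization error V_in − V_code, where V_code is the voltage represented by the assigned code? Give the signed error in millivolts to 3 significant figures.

+1.01 mV

V_FS = 7.1 V. LSB = 7.1 V / 2^11 ≈ 3.467 mV.
Position in LSBs: (5.270539 − (0)) × 2048/7.1 = 1520.2907; rounding gives k = 1520.
V_code = V_min + k × range/2^11 = 0 + 1520 × 7.1/2048 = 5.269531250 V.
Error = V_in − V_code = 5.270539 − (5.269531250) = +1.01 mV.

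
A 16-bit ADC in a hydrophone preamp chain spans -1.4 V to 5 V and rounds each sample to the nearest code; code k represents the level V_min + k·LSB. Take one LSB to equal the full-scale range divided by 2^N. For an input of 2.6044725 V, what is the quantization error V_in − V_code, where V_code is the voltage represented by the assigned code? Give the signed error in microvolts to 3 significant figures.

Range = 5 − (-1.4) = 6.4 V. LSB = 6.4 V / 2^16 ≈ 97.66 µV.
Position in LSBs: (2.6044725 − (-1.4)) × 65536/6.4 = 41005.7984; rounding gives k = 41006.
V_code = -1.4 + (41006/65536) × 6.4 = 2.6044921875 V.
V_in − V_code = 2.6044725 − (2.6044921875) = −19.7 µV.

−19.7 µV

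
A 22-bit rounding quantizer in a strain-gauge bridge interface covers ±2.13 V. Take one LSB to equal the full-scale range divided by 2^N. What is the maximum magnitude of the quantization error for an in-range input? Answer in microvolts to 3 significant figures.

0.508 µV

Full-scale range = 2.13 V − (-2.13 V) = 4.26 V.
LSB = 4.26 V ÷ 2^22 = 4.26/4194304 V = 1.0157 µV.
A rounding quantizer has |error| ≤ LSB/2 = 0.508 µV.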